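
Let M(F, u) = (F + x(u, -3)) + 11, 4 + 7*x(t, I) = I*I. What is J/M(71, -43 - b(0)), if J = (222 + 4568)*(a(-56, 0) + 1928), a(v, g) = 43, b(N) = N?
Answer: 22029210/193 ≈ 1.1414e+5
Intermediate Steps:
x(t, I) = -4/7 + I**2/7 (x(t, I) = -4/7 + (I*I)/7 = -4/7 + I**2/7)
J = 9441090 (J = (222 + 4568)*(43 + 1928) = 4790*1971 = 9441090)
M(F, u) = 82/7 + F (M(F, u) = (F + (-4/7 + (1/7)*(-3)**2)) + 11 = (F + (-4/7 + (1/7)*9)) + 11 = (F + (-4/7 + 9/7)) + 11 = (F + 5/7) + 11 = (5/7 + F) + 11 = 82/7 + F)
J/M(71, -43 - b(0)) = 9441090/(82/7 + 71) = 9441090/(579/7) = 9441090*(7/579) = 22029210/193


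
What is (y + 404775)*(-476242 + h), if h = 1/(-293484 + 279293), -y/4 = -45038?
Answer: -3953141520888721/14191 ≈ -2.7857e+11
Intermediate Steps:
y = 180152 (y = -4*(-45038) = 180152)
h = -1/14191 (h = 1/(-14191) = -1/14191 ≈ -7.0467e-5)
(y + 404775)*(-476242 + h) = (180152 + 404775)*(-476242 - 1/14191) = 584927*(-6758350223/14191) = -3953141520888721/14191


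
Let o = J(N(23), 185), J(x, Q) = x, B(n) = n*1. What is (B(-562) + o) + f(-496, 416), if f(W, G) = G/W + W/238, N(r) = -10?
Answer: -2120890/3689 ≈ -574.92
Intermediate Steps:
B(n) = n
o = -10
f(W, G) = W/238 + G/W (f(W, G) = G/W + W*(1/238) = G/W + W/238 = W/238 + G/W)
(B(-562) + o) + f(-496, 416) = (-562 - 10) + ((1/238)*(-496) + 416/(-496)) = -572 + (-248/119 + 416*(-1/496)) = -572 + (-248/119 - 26/31) = -572 - 10782/3689 = -2120890/3689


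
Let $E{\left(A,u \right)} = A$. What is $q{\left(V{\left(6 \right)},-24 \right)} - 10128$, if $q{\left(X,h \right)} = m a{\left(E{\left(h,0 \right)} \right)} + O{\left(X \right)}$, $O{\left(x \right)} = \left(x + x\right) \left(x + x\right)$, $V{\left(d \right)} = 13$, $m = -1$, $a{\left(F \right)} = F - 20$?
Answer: $-9408$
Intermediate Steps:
$a{\left(F \right)} = -20 + F$ ($a{\left(F \right)} = F - 20 = -20 + F$)
$O{\left(x \right)} = 4 x^{2}$ ($O{\left(x \right)} = 2 x 2 x = 4 x^{2}$)
$q{\left(X,h \right)} = 20 - h + 4 X^{2}$ ($q{\left(X,h \right)} = - (-20 + h) + 4 X^{2} = \left(20 - h\right) + 4 X^{2} = 20 - h + 4 X^{2}$)
$q{\left(V{\left(6 \right)},-24 \right)} - 10128 = \left(20 - -24 + 4 \cdot 13^{2}\right) - 10128 = \left(20 + 24 + 4 \cdot 169\right) - 10128 = \left(20 + 24 + 676\right) - 10128 = 720 - 10128 = -9408$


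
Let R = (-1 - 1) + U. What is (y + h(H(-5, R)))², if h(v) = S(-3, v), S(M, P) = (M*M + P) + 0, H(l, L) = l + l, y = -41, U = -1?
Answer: 1764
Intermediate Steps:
R = -3 (R = (-1 - 1) - 1 = -2 - 1 = -3)
H(l, L) = 2*l
S(M, P) = P + M² (S(M, P) = (M² + P) + 0 = (P + M²) + 0 = P + M²)
h(v) = 9 + v (h(v) = v + (-3)² = v + 9 = 9 + v)
(y + h(H(-5, R)))² = (-41 + (9 + 2*(-5)))² = (-41 + (9 - 10))² = (-41 - 1)² = (-42)² = 1764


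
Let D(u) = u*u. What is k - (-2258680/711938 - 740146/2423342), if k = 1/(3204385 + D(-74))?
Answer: 4815186881849524296/1384468625472116339 ≈ 3.4780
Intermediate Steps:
D(u) = u²
k = 1/3209861 (k = 1/(3204385 + (-74)²) = 1/(3204385 + 5476) = 1/3209861 ≈ 3.1154e-7)
k - (-2258680/711938 - 740146/2423342) = 1/3209861 - (-2258680/711938 - 740146/2423342) = 1/3209861 - (-2258680*1/711938 - 740146*1/2423342) = 1/3209861 - (-1129340/355969 - 370073/1211671) = 1/3209861 - 1*(-1500123042877/431317314199) = 1/3209861 + 1500123042877/431317314199 = 4815186881849524296/1384468625472116339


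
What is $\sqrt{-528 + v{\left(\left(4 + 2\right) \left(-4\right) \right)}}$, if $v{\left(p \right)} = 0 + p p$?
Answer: $4 \sqrt{3} \approx 6.9282$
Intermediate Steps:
$v{\left(p \right)} = p^{2}$ ($v{\left(p \right)} = 0 + p^{2} = p^{2}$)
$\sqrt{-528 + v{\left(\left(4 + 2\right) \left(-4\right) \right)}} = \sqrt{-528 + \left(\left(4 + 2\right) \left(-4\right)\right)^{2}} = \sqrt{-528 + \left(6 \left(-4\right)\right)^{2}} = \sqrt{-528 + \left(-24\right)^{2}} = \sqrt{-528 + 576} = \sqrt{48} = 4 \sqrt{3}$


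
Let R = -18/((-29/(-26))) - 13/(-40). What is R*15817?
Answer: -290131231/1160 ≈ -2.5011e+5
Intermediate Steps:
R = -18343/1160 (R = -18/((-29*(-1/26))) - 13*(-1/40) = -18/29/26 + 13/40 = -18*26/29 + 13/40 = -468/29 + 13/40 = -18343/1160 ≈ -15.813)
R*15817 = -18343/1160*15817 = -290131231/1160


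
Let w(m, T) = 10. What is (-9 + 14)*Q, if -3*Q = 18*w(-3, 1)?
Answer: -300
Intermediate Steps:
Q = -60 (Q = -6*10 = -⅓*180 = -60)
(-9 + 14)*Q = (-9 + 14)*(-60) = 5*(-60) = -300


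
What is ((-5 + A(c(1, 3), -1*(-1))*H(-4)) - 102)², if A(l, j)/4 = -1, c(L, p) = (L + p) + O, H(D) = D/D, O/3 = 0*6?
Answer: 12321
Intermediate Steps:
O = 0 (O = 3*(0*6) = 3*0 = 0)
H(D) = 1
c(L, p) = L + p (c(L, p) = (L + p) + 0 = L + p)
A(l, j) = -4 (A(l, j) = 4*(-1) = -4)
((-5 + A(c(1, 3), -1*(-1))*H(-4)) - 102)² = ((-5 - 4*1) - 102)² = ((-5 - 4) - 102)² = (-9 - 102)² = (-111)² = 12321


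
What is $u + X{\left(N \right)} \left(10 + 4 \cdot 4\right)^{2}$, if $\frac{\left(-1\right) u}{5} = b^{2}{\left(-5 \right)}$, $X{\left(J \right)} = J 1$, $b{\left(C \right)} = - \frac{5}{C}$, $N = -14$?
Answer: $-9469$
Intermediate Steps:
$X{\left(J \right)} = J$
$u = -5$ ($u = - 5 \left(- \frac{5}{-5}\right)^{2} = - 5 \left(\left(-5\right) \left(- \frac{1}{5}\right)\right)^{2} = - 5 \cdot 1^{2} = \left(-5\right) 1 = -5$)
$u + X{\left(N \right)} \left(10 + 4 \cdot 4\right)^{2} = -5 - 14 \left(10 + 4 \cdot 4\right)^{2} = -5 - 14 \left(10 + 16\right)^{2} = -5 - 14 \cdot 26^{2} = -5 - 9464 = -9469$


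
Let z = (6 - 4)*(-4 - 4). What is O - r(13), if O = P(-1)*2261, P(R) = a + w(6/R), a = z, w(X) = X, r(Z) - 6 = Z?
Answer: -49761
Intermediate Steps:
r(Z) = 6 + Z
z = -16 (z = 2*(-8) = -16)
a = -16
P(R) = -16 + 6/R
O = -49742 (O = (-16 + 6/(-1))*2261 = (-16 + 6*(-1))*2261 = (-16 - 6)*2261 = -22*2261 = -49742)
O - r(13) = -49742 - (6 + 13) = -49742 - 1*19 = -49742 - 19 = -49761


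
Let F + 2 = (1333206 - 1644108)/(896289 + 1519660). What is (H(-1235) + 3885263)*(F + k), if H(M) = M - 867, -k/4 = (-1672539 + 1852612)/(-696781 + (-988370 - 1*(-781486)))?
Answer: -11289046539375243612/2183208553085 ≈ -5.1708e+6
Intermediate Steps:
k = 720292/903665 (k = -4*(-1672539 + 1852612)/(-696781 + (-988370 - 1*(-781486))) = -720292/(-696781 + (-988370 + 781486)) = -720292/(-696781 - 206884) = -720292/(-903665) = -720292*(-1)/903665 = -4*(-180073/903665) = 720292/903665 ≈ 0.79708)
F = -5142800/2415949 (F = -2 + (1333206 - 1644108)/(896289 + 1519660) = -2 - 310902/2415949 = -5142800/2415949 ≈ -2.1287)
H(M) = -867 + M
(H(-1235) + 3885263)*(F + k) = ((-867 - 1235) + 3885263)*(-5142800/2415949 + 720292/903665) = (-2102 + 3885263)*(-2907179624892/2183208553085) = 3883161*(-2907179624892/2183208553085) = -11289046539375243612/2183208553085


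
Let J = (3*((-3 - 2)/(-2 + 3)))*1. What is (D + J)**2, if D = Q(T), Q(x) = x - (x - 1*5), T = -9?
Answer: 100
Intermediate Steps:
Q(x) = 5 (Q(x) = x - (x - 5) = x - (-5 + x) = x + (5 - x) = 5)
D = 5
J = -15 (J = (3*(-5/1))*1 = (3*(-5*1))*1 = (3*(-5))*1 = -15*1 = -15)
(D + J)**2 = (5 - 15)**2 = (-10)**2 = 100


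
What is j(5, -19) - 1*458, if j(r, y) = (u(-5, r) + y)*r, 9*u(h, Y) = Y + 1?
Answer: -1649/3 ≈ -549.67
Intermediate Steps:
u(h, Y) = ⅑ + Y/9 (u(h, Y) = (Y + 1)/9 = (1 + Y)/9 = ⅑ + Y/9)
j(r, y) = r*(⅑ + y + r/9) (j(r, y) = ((⅑ + r/9) + y)*r = (⅑ + y + r/9)*r = r*(⅑ + y + r/9))
j(5, -19) - 1*458 = (⅑)*5*(1 + 5 + 9*(-19)) - 1*458 = (⅑)*5*(1 + 5 - 171) - 458 = (⅑)*5*(-165) - 458 = -275/3 - 458 = -1649/3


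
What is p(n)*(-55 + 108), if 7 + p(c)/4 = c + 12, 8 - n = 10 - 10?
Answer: 2756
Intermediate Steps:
n = 8 (n = 8 - (10 - 10) = 8 - 1*0 = 8 + 0 = 8)
p(c) = 20 + 4*c (p(c) = -28 + 4*(c + 12) = -28 + 4*(12 + c) = -28 + (48 + 4*c) = 20 + 4*c)
p(n)*(-55 + 108) = (20 + 4*8)*(-55 + 108) = (20 + 32)*53 = 52*53 = 2756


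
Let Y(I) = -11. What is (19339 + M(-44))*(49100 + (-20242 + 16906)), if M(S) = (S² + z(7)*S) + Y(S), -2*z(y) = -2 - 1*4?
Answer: 967084848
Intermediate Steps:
z(y) = 3 (z(y) = -(-2 - 1*4)/2 = -(-2 - 4)/2 = -½*(-6) = 3)
M(S) = -11 + S² + 3*S (M(S) = (S² + 3*S) - 11 = -11 + S² + 3*S)
(19339 + M(-44))*(49100 + (-20242 + 16906)) = (19339 + (-11 + (-44)² + 3*(-44)))*(49100 + (-20242 + 16906)) = (19339 + (-11 + 1936 - 132))*(49100 - 3336) = (19339 + 1793)*45764 = 21132*45764 = 967084848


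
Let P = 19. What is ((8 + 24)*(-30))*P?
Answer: -18240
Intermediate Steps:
((8 + 24)*(-30))*P = ((8 + 24)*(-30))*19 = (32*(-30))*19 = -960*19 = -18240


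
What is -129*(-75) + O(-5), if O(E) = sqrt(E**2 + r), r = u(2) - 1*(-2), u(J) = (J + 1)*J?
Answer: 9675 + sqrt(33) ≈ 9680.8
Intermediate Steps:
u(J) = J*(1 + J) (u(J) = (1 + J)*J = J*(1 + J))
r = 8 (r = 2*(1 + 2) - 1*(-2) = 2*3 + 2 = 6 + 2 = 8)
O(E) = sqrt(8 + E**2) (O(E) = sqrt(E**2 + 8) = sqrt(8 + E**2))
-129*(-75) + O(-5) = -129*(-75) + sqrt(8 + (-5)**2) = 9675 + sqrt(8 + 25) = 9675 + sqrt(33)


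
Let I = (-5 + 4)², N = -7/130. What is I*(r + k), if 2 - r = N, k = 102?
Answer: 13527/130 ≈ 104.05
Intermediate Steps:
N = -7/130 (N = -7*1/130 = -7/130 ≈ -0.053846)
r = 267/130 (r = 2 - 1*(-7/130) = 2 + 7/130 = 267/130 ≈ 2.0538)
I = 1 (I = (-1)² = 1)
I*(r + k) = 1*(267/130 + 102) = 1*(13527/130) = 13527/130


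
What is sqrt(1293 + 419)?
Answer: 4*sqrt(107) ≈ 41.376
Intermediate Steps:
sqrt(1293 + 419) = sqrt(1712) = 4*sqrt(107)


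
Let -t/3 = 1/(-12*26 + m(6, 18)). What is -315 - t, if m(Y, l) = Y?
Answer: -32131/102 ≈ -315.01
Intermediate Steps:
t = 1/102 (t = -3/(-12*26 + 6) = -3/(-312 + 6) = -3/(-306) = -3*(-1/306) = 1/102 ≈ 0.0098039)
-315 - t = -315 - 1*1/102 = -315 - 1/102 = -32131/102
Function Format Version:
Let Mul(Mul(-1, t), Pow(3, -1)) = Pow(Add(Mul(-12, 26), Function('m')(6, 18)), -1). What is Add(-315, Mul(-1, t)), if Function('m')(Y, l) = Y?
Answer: Rational(-32131, 102) ≈ -315.01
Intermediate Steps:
t = Rational(1, 102) (t = Mul(-3, Pow(Add(Mul(-12, 26), 6), -1)) = Mul(-3, Pow(Add(-312, 6), -1)) = Mul(-3, Pow(-306, -1)) = Mul(-3, Rational(-1, 306)) = Rational(1, 102) ≈ 0.0098039)
Add(-315, Mul(-1, t)) = Add(-315, Mul(-1, Rational(1, 102))) = Add(-315, Rational(-1, 102)) = Rational(-32131, 102)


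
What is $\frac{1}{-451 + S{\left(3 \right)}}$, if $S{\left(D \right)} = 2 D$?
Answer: $- \frac{1}{445} \approx -0.0022472$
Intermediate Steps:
$\frac{1}{-451 + S{\left(3 \right)}} = \frac{1}{-451 + 2 \cdot 3} = \frac{1}{-451 + 6} = \frac{1}{-445} = - \frac{1}{445}$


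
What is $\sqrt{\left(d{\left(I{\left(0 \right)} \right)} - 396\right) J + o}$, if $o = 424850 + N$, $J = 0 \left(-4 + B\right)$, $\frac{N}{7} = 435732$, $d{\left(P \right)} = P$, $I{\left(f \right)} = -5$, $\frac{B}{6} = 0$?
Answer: $\sqrt{3474974} \approx 1864.1$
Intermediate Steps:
$B = 0$ ($B = 6 \cdot 0 = 0$)
$N = 3050124$ ($N = 7 \cdot 435732 = 3050124$)
$J = 0$ ($J = 0 \left(-4 + 0\right) = 0 \left(-4\right) = 0$)
$o = 3474974$ ($o = 424850 + 3050124 = 3474974$)
$\sqrt{\left(d{\left(I{\left(0 \right)} \right)} - 396\right) J + o} = \sqrt{\left(-5 - 396\right) 0 + 3474974} = \sqrt{\left(-401\right) 0 + 3474974} = \sqrt{0 + 3474974} = \sqrt{3474974}$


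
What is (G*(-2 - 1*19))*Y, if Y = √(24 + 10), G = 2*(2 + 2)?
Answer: -168*√34 ≈ -979.60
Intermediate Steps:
G = 8 (G = 2*4 = 8)
Y = √34 ≈ 5.8309
(G*(-2 - 1*19))*Y = (8*(-2 - 1*19))*√34 = (8*(-2 - 19))*√34 = (8*(-21))*√34 = -168*√34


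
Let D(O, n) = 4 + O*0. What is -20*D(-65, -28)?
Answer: -80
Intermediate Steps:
D(O, n) = 4 (D(O, n) = 4 + 0 = 4)
-20*D(-65, -28) = -20*4 = -80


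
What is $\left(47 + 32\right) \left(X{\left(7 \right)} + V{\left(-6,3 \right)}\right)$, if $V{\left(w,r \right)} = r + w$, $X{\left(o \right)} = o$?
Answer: $316$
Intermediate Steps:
$\left(47 + 32\right) \left(X{\left(7 \right)} + V{\left(-6,3 \right)}\right) = \left(47 + 32\right) \left(7 + \left(3 - 6\right)\right) = 79 \left(7 - 3\right) = 79 \cdot 4 = 316$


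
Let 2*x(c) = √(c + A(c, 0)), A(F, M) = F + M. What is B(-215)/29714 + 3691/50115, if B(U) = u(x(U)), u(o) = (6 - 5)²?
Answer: 109724489/1489117110 ≈ 0.073684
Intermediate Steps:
x(c) = √2*√c/2 (x(c) = √(c + (c + 0))/2 = √(c + c)/2 = √(2*c)/2 = (√2*√c)/2 = √2*√c/2)
u(o) = 1 (u(o) = 1² = 1)
B(U) = 1
B(-215)/29714 + 3691/50115 = 1/29714 + 3691/50115 = 109724489/1489117110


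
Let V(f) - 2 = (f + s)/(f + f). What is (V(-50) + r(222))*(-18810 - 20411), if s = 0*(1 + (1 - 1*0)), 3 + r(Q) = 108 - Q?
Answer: 8981609/2 ≈ 4.4908e+6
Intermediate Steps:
r(Q) = 105 - Q (r(Q) = -3 + (108 - Q) = 105 - Q)
s = 0 (s = 0*(1 + (1 + 0)) = 0*(1 + 1) = 0*2 = 0)
V(f) = 5/2 (V(f) = 2 + (f + 0)/(f + f) = 2 + f/((2*f)) = 2 + f*(1/(2*f)) = 2 + ½ = 5/2)
(V(-50) + r(222))*(-18810 - 20411) = (5/2 + (105 - 1*222))*(-18810 - 20411) = (5/2 + (105 - 222))*(-39221) = (5/2 - 117)*(-39221) = -229/2*(-39221) = 8981609/2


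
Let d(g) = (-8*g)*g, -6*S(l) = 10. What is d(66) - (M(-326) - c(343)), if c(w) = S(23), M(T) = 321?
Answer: -105512/3 ≈ -35171.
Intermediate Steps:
S(l) = -5/3 (S(l) = -1/6*10 = -5/3)
c(w) = -5/3
d(g) = -8*g**2
d(66) - (M(-326) - c(343)) = -8*66**2 - (321 - 1*(-5/3)) = -8*4356 - (321 + 5/3) = -34848 - 1*968/3 = -34848 - 968/3 = -105512/3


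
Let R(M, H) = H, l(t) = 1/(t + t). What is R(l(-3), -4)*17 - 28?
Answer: -96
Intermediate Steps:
l(t) = 1/(2*t)
R(l(-3), -4)*17 - 28 = -4*17 - 28 = -68 - 28 = -96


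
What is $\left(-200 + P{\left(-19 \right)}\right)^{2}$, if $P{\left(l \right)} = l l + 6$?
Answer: $27889$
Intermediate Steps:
$P{\left(l \right)} = 6 + l^{2}$ ($P{\left(l \right)} = l^{2} + 6 = 6 + l^{2}$)
$\left(-200 + P{\left(-19 \right)}\right)^{2} = \left(-200 + \left(6 + \left(-19\right)^{2}\right)\right)^{2} = \left(-200 + \left(6 + 361\right)\right)^{2} = \left(-200 + 367\right)^{2} = 167^{2} = 27889$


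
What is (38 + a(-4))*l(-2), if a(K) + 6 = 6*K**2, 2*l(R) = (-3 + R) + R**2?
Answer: -64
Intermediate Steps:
l(R) = -3/2 + R/2 + R**2/2 (l(R) = ((-3 + R) + R**2)/2 = (-3 + R + R**2)/2 = -3/2 + R/2 + R**2/2)
a(K) = -6 + 6*K**2
(38 + a(-4))*l(-2) = (38 + (-6 + 6*(-4)**2))*(-3/2 + (1/2)*(-2) + (1/2)*(-2)**2) = (38 + (-6 + 6*16))*(-3/2 - 1 + (1/2)*4) = (38 + (-6 + 96))*(-3/2 - 1 + 2) = (38 + 90)*(-1/2) = 128*(-1/2) = -64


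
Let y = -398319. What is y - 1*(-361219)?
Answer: -37100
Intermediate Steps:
y - 1*(-361219) = -398319 - 1*(-361219) = -398319 + 361219 = -37100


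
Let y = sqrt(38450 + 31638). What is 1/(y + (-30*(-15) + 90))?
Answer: 135/55378 - sqrt(17522)/110756 ≈ 0.0012426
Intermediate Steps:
y = 2*sqrt(17522) (y = sqrt(70088) = 2*sqrt(17522) ≈ 264.74)
1/(y + (-30*(-15) + 90)) = 1/(2*sqrt(17522) + (-30*(-15) + 90)) = 1/(2*sqrt(17522) + (450 + 90)) = 1/(2*sqrt(17522) + 540) = 1/(540 + 2*sqrt(17522))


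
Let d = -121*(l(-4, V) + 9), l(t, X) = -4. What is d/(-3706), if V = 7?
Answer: 605/3706 ≈ 0.16325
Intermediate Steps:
d = -605 (d = -121*(-4 + 9) = -121*5 = -605)
d/(-3706) = -605/(-3706) = -605*(-1/3706) = 605/3706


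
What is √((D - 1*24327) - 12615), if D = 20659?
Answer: I*√16283 ≈ 127.6*I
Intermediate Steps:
√((D - 1*24327) - 12615) = √((20659 - 1*24327) - 12615) = √((20659 - 24327) - 12615) = √(-3668 - 12615) = √(-16283) = I*√16283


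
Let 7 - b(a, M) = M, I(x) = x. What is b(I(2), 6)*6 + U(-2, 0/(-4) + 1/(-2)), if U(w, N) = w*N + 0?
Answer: 7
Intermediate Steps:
b(a, M) = 7 - M
U(w, N) = N*w (U(w, N) = N*w + 0 = N*w)
b(I(2), 6)*6 + U(-2, 0/(-4) + 1/(-2)) = (7 - 1*6)*6 + (0/(-4) + 1/(-2))*(-2) = (7 - 6)*6 + (0*(-1/4) + 1*(-1/2))*(-2) = 1*6 + (0 - 1/2)*(-2) = 6 - 1/2*(-2) = 6 + 1 = 7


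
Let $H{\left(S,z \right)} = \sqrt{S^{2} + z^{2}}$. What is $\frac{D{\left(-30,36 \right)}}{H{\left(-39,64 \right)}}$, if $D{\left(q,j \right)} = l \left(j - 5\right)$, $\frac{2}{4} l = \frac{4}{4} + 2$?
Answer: $\frac{186 \sqrt{5617}}{5617} \approx 2.4818$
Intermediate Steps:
$l = 6$ ($l = 2 \left(\frac{4}{4} + 2\right) = 2 \left(4 \cdot \frac{1}{4} + 2\right) = 2 \left(1 + 2\right) = 2 \cdot 3 = 6$)
$D{\left(q,j \right)} = -30 + 6 j$ ($D{\left(q,j \right)} = 6 \left(j - 5\right) = 6 \left(-5 + j\right) = -30 + 6 j$)
$\frac{D{\left(-30,36 \right)}}{H{\left(-39,64 \right)}} = \frac{-30 + 6 \cdot 36}{\sqrt{\left(-39\right)^{2} + 64^{2}}} = \frac{-30 + 216}{\sqrt{1521 + 4096}} = \frac{186}{\sqrt{5617}} = 186 \frac{\sqrt{5617}}{5617} = \frac{186 \sqrt{5617}}{5617}$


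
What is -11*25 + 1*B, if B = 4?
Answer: -271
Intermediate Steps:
-11*25 + 1*B = -11*25 + 1*4 = -275 + 4 = -271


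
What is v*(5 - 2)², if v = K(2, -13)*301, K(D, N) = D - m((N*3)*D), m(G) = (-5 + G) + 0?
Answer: 230265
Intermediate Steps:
m(G) = -5 + G
K(D, N) = 5 + D - 3*D*N (K(D, N) = D - (-5 + (N*3)*D) = D - (-5 + (3*N)*D) = D - (-5 + 3*D*N) = D + (5 - 3*D*N) = 5 + D - 3*D*N)
v = 25585 (v = (5 + 2 - 3*2*(-13))*301 = (5 + 2 + 78)*301 = 85*301 = 25585)
v*(5 - 2)² = 25585*(5 - 2)² = 25585*3² = 25585*9 = 230265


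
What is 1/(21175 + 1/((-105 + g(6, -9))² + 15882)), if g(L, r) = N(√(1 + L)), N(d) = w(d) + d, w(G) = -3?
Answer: 2008557849691/42531212540136272 - 27*√7/42531212540136272 ≈ 4.7226e-5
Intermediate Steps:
N(d) = -3 + d
g(L, r) = -3 + √(1 + L)
1/(21175 + 1/((-105 + g(6, -9))² + 15882)) = 1/(21175 + 1/((-105 + (-3 + √(1 + 6)))² + 15882)) = 1/(21175 + 1/((-105 + (-3 + √7))² + 15882)) = 1/(21175 + 1/((-108 + √7)² + 15882)) = 1/(21175 + 1/(15882 + (-108 + √7)²))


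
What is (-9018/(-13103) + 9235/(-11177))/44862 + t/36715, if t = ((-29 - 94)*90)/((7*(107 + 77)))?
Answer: -3684362710348501/15534741211990664412 ≈ -0.00023717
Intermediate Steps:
t = -5535/644 (t = (-123*90)/((7*184)) = -11070/1288 = -11070*1/1288 = -5535/644 ≈ -8.5947)
(-9018/(-13103) + 9235/(-11177))/44862 + t/36715 = (-9018/(-13103) + 9235/(-11177))/44862 - 5535/644/36715 = (-9018*(-1/13103) + 9235*(-1/11177))*(1/44862) - 5535/644*1/36715 = (9018/13103 - 9235/11177)*(1/44862) - 1107/4728892 = -20212019/146452231*1/44862 - 1107/4728892 = -20212019/6570139987122 - 1107/4728892 = -3684362710348501/15534741211990664412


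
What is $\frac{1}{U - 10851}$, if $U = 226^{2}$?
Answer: $\frac{1}{40225} \approx 2.486 \cdot 10^{-5}$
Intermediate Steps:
$U = 51076$
$\frac{1}{U - 10851} = \frac{1}{51076 - 10851} = \frac{1}{40225}$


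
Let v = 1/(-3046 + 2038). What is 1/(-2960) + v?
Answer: -31/23310 ≈ -0.0013299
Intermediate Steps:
v = -1/1008 (v = 1/(-1008) = -1/1008 ≈ -0.00099206)
1/(-2960) + v = 1/(-2960) - 1/1008 = -1/2960 - 1/1008 = -31/23310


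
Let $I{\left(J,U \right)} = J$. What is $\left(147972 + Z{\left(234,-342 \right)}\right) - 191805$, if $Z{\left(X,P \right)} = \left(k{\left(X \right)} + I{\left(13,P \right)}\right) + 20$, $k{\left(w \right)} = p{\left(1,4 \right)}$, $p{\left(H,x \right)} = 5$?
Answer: $-43795$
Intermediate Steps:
$k{\left(w \right)} = 5$
$Z{\left(X,P \right)} = 38$ ($Z{\left(X,P \right)} = \left(5 + 13\right) + 20 = 18 + 20 = 38$)
$\left(147972 + Z{\left(234,-342 \right)}\right) - 191805 = \left(147972 + 38\right) - 191805 = 148010 - 191805 = -43795$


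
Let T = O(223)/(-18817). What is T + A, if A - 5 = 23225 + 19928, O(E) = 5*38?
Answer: 812103896/18817 ≈ 43158.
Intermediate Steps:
O(E) = 190
T = -190/18817 (T = 190/(-18817) = 190*(-1/18817) = -190/18817 ≈ -0.010097)
A = 43158 (A = 5 + (23225 + 19928) = 5 + 43153 = 43158)
T + A = -190/18817 + 43158 = 812103896/18817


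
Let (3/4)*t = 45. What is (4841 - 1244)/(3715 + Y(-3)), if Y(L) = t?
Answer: 3597/3775 ≈ 0.95285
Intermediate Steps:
t = 60 (t = (4/3)*45 = 60)
Y(L) = 60
(4841 - 1244)/(3715 + Y(-3)) = (4841 - 1244)/(3715 + 60) = 3597/3775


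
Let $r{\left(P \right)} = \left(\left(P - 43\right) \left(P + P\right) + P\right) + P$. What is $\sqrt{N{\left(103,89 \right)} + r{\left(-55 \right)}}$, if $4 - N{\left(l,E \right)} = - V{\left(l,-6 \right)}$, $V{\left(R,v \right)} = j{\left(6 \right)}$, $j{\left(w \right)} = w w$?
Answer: $3 \sqrt{1190} \approx 103.49$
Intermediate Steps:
$j{\left(w \right)} = w^{2}$
$V{\left(R,v \right)} = 36$ ($V{\left(R,v \right)} = 6^{2} = 36$)
$r{\left(P \right)} = 2 P + 2 P \left(-43 + P\right)$ ($r{\left(P \right)} = \left(\left(-43 + P\right) 2 P + P\right) + P = \left(2 P \left(-43 + P\right) + P\right) + P = \left(P + 2 P \left(-43 + P\right)\right) + P = 2 P + 2 P \left(-43 + P\right)$)
$N{\left(l,E \right)} = 40$ ($N{\left(l,E \right)} = 4 - \left(-1\right) 36 = 4 - -36 = 4 + 36 = 40$)
$\sqrt{N{\left(103,89 \right)} + r{\left(-55 \right)}} = \sqrt{40 + 2 \left(-55\right) \left(-42 - 55\right)} = \sqrt{40 + 2 \left(-55\right) \left(-97\right)} = \sqrt{40 + 10670} = \sqrt{10710} = 3 \sqrt{1190}$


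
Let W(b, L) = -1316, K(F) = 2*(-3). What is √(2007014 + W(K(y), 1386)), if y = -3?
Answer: √2005698 ≈ 1416.2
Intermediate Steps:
K(F) = -6
√(2007014 + W(K(y), 1386)) = √(2007014 - 1316) = √2005698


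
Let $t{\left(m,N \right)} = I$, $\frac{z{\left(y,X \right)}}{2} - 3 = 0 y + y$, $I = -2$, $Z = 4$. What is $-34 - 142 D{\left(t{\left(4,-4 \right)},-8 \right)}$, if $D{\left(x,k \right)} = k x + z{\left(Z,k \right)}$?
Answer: $-4294$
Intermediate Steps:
$z{\left(y,X \right)} = 6 + 2 y$ ($z{\left(y,X \right)} = 6 + 2 \left(0 y + y\right) = 6 + 2 \left(0 + y\right) = 6 + 2 y$)
$t{\left(m,N \right)} = -2$
$D{\left(x,k \right)} = 14 + k x$ ($D{\left(x,k \right)} = k x + \left(6 + 2 \cdot 4\right) = k x + \left(6 + 8\right) = k x + 14 = 14 + k x$)
$-34 - 142 D{\left(t{\left(4,-4 \right)},-8 \right)} = -34 - 142 \left(14 - -16\right) = -34 - 142 \left(14 + 16\right) = -34 - 4260 = -4294$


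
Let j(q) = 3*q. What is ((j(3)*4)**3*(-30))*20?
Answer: -27993600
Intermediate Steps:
((j(3)*4)**3*(-30))*20 = (((3*3)*4)**3*(-30))*20 = ((9*4)**3*(-30))*20 = (36**3*(-30))*20 = (46656*(-30))*20 = -1399680*20 = -27993600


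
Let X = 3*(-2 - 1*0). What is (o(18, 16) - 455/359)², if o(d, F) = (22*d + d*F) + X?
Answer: 59023244809/128881 ≈ 4.5797e+5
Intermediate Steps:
X = -6 (X = 3*(-2 + 0) = 3*(-2) = -6)
o(d, F) = -6 + 22*d + F*d (o(d, F) = (22*d + d*F) - 6 = (22*d + F*d) - 6 = -6 + 22*d + F*d)
(o(18, 16) - 455/359)² = ((-6 + 22*18 + 16*18) - 455/359)² = ((-6 + 396 + 288) - 455*1/359)² = (678 - 455/359)² = (242947/359)² = 59023244809/128881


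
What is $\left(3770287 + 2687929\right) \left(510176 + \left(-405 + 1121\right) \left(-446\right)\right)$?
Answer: $1232485941440$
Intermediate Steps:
$\left(3770287 + 2687929\right) \left(510176 + \left(-405 + 1121\right) \left(-446\right)\right) = 6458216 \left(510176 + 716 \left(-446\right)\right) = 6458216 \left(510176 - 319336\right) = 6458216 \cdot 190840 = 1232485941440$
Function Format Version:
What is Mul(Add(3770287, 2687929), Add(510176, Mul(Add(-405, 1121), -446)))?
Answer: 1232485941440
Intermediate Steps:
Mul(Add(3770287, 2687929), Add(510176, Mul(Add(-405, 1121), -446))) = Mul(6458216, Add(510176, Mul(716, -446))) = Mul(6458216, Add(510176, -319336)) = Mul(6458216, 190840) = 1232485941440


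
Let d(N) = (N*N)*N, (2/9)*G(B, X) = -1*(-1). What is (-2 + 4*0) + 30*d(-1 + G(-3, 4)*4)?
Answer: 147388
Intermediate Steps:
G(B, X) = 9/2 (G(B, X) = 9*(-1*(-1))/2 = (9/2)*1 = 9/2)
d(N) = N**3 (d(N) = N**2*N = N**3)
(-2 + 4*0) + 30*d(-1 + G(-3, 4)*4) = (-2 + 4*0) + 30*(-1 + (9/2)*4)**3 = (-2 + 0) + 30*(-1 + 18)**3 = -2 + 30*17**3 = -2 + 30*4913 = -2 + 147390 = 147388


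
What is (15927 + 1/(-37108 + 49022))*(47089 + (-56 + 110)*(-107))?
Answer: 7838939019769/11914 ≈ 6.5796e+8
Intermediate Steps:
(15927 + 1/(-37108 + 49022))*(47089 + (-56 + 110)*(-107)) = (15927 + 1/11914)*(47089 + 54*(-107)) = (15927 + 1/11914)*(47089 - 5778) = (189754279/11914)*41311 = 7838939019769/11914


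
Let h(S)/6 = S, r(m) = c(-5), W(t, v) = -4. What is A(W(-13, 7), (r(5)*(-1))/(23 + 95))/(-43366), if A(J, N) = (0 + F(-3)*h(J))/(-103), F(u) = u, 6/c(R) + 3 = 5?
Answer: 36/2233349 ≈ 1.6119e-5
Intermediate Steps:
c(R) = 3 (c(R) = 6/(-3 + 5) = 6/2 = 6*(1/2) = 3)
r(m) = 3
h(S) = 6*S
A(J, N) = 18*J/103 (A(J, N) = (0 - 18*J)/(-103) = (0 - 18*J)*(-1/103) = -18*J*(-1/103) = 18*J/103)
A(W(-13, 7), (r(5)*(-1))/(23 + 95))/(-43366) = ((18/103)*(-4))/(-43366) = -72/103*(-1/43366) = 36/2233349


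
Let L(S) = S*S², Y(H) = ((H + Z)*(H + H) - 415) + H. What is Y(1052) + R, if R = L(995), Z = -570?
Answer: 986089640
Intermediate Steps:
Y(H) = -415 + H + 2*H*(-570 + H) (Y(H) = ((H - 570)*(H + H) - 415) + H = ((-570 + H)*(2*H) - 415) + H = (2*H*(-570 + H) - 415) + H = (-415 + 2*H*(-570 + H)) + H = -415 + H + 2*H*(-570 + H))
L(S) = S³
R = 985074875 (R = 995³ = 985074875)
Y(1052) + R = (-415 - 1139*1052 + 2*1052²) + 985074875 = (-415 - 1198228 + 2*1106704) + 985074875 = (-415 - 1198228 + 2213408) + 985074875 = 1014765 + 985074875 = 986089640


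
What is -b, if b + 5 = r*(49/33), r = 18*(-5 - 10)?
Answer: 4465/11 ≈ 405.91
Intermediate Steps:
r = -270 (r = 18*(-15) = -270)
b = -4465/11 (b = -5 - 13230/33 = -5 - 270*49/33 = -5 - 4410/11 = -4465/11 ≈ -405.91)
-b = -1*(-4465/11) = 4465/11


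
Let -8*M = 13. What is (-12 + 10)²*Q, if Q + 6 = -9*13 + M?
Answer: -997/2 ≈ -498.50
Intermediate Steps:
M = -13/8 (M = -⅛*13 = -13/8 ≈ -1.6250)
Q = -997/8 (Q = -6 + (-9*13 - 13/8) = -6 + (-117 - 13/8) = -6 - 949/8 = -997/8 ≈ -124.63)
(-12 + 10)²*Q = (-12 + 10)²*(-997/8) = (-2)²*(-997/8) = 4*(-997/8) = -997/2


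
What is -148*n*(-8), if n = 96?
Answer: 113664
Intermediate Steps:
-148*n*(-8) = -148*96*(-8) = -14208*(-8) = 113664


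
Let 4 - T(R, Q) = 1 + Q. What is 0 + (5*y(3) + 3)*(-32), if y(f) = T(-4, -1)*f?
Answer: -2016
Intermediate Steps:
T(R, Q) = 3 - Q (T(R, Q) = 4 - (1 + Q) = 4 + (-1 - Q) = 3 - Q)
y(f) = 4*f (y(f) = (3 - 1*(-1))*f = (3 + 1)*f = 4*f)
0 + (5*y(3) + 3)*(-32) = 0 + (5*(4*3) + 3)*(-32) = 0 + (5*12 + 3)*(-32) = 0 + (60 + 3)*(-32) = 0 + 63*(-32) = 0 - 2016 = -2016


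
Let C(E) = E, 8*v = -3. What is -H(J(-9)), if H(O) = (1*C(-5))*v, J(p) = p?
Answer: -15/8 ≈ -1.8750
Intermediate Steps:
v = -3/8 (v = (⅛)*(-3) = -3/8 ≈ -0.37500)
H(O) = 15/8 (H(O) = (1*(-5))*(-3/8) = -5*(-3/8) = 15/8)
-H(J(-9)) = -1*15/8 = -15/8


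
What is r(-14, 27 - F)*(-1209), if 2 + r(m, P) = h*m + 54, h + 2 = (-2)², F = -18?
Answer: -29016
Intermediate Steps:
h = 2 (h = -2 + (-2)² = -2 + 4 = 2)
r(m, P) = 52 + 2*m (r(m, P) = -2 + (2*m + 54) = -2 + (54 + 2*m) = 52 + 2*m)
r(-14, 27 - F)*(-1209) = (52 + 2*(-14))*(-1209) = (52 - 28)*(-1209) = 24*(-1209) = -29016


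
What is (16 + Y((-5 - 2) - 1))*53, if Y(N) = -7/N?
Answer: 7155/8 ≈ 894.38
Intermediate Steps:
(16 + Y((-5 - 2) - 1))*53 = (16 - 7/((-5 - 2) - 1))*53 = (16 - 7/(-7 - 1))*53 = (16 - 7/(-8))*53 = (16 - 7*(-⅛))*53 = (16 + 7/8)*53 = (135/8)*53 = 7155/8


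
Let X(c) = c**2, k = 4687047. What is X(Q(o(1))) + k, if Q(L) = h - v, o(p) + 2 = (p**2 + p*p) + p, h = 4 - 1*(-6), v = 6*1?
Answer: 4687063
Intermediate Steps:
v = 6
h = 10 (h = 4 + 6 = 10)
o(p) = -2 + p + 2*p**2 (o(p) = -2 + ((p**2 + p*p) + p) = -2 + ((p**2 + p**2) + p) = -2 + (2*p**2 + p) = -2 + (p + 2*p**2) = -2 + p + 2*p**2)
Q(L) = 4 (Q(L) = 10 - 1*6 = 10 - 6 = 4)
X(Q(o(1))) + k = 4**2 + 4687047 = 16 + 4687047 = 4687063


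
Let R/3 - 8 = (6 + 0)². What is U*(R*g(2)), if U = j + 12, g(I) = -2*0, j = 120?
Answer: 0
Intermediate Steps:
R = 132 (R = 24 + 3*(6 + 0)² = 24 + 3*6² = 24 + 3*36 = 24 + 108 = 132)
g(I) = 0
U = 132 (U = 120 + 12 = 132)
U*(R*g(2)) = 132*(132*0) = 132*0 = 0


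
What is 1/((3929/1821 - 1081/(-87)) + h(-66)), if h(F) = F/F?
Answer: 52809/822917 ≈ 0.064173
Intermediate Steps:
h(F) = 1
1/((3929/1821 - 1081/(-87)) + h(-66)) = 1/((3929/1821 - 1081/(-87)) + 1) = 1/((3929*(1/1821) - 1081*(-1/87)) + 1) = 1/((3929/1821 + 1081/87) + 1) = 1/(770108/52809 + 1) = 1/(822917/52809) = 52809/822917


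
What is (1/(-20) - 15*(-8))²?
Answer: 5755201/400 ≈ 14388.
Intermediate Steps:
(1/(-20) - 15*(-8))² = (-1/20 + 120)² = (2399/20)² = 5755201/400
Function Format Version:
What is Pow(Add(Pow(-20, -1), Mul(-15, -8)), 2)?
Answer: Rational(5755201, 400) ≈ 14388.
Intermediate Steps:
Pow(Add(Pow(-20, -1), Mul(-15, -8)), 2) = Pow(Add(Rational(-1, 20), 120), 2) = Pow(Rational(2399, 20), 2) = Rational(5755201, 400)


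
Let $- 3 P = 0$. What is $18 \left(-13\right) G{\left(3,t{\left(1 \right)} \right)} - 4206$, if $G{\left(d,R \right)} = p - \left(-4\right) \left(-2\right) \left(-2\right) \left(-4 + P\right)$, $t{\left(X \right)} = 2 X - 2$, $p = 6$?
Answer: $9366$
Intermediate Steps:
$P = 0$ ($P = \left(- \frac{1}{3}\right) 0 = 0$)
$t{\left(X \right)} = -2 + 2 X$
$G{\left(d,R \right)} = -58$ ($G{\left(d,R \right)} = 6 - \left(-4\right) \left(-2\right) \left(-2\right) \left(-4 + 0\right) = 6 - 8 \left(-2\right) \left(-4\right) = 6 - \left(-16\right) \left(-4\right) = 6 - 64 = -58$)
$18 \left(-13\right) G{\left(3,t{\left(1 \right)} \right)} - 4206 = 18 \left(-13\right) \left(-58\right) - 4206 = \left(-234\right) \left(-58\right) - 4206 = 13572 - 4206 = 9366$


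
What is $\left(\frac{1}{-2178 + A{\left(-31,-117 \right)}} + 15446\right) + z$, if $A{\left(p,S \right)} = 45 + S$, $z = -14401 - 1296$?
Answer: $- \frac{564751}{2250} \approx -251.0$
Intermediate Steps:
$z = -15697$
$\left(\frac{1}{-2178 + A{\left(-31,-117 \right)}} + 15446\right) + z = \left(\frac{1}{-2178 + \left(45 - 117\right)} + 15446\right) - 15697 = \left(\frac{1}{-2178 - 72} + 15446\right) - 15697 = \left(\frac{1}{-2250} + 15446\right) - 15697 = \left(- \frac{1}{2250} + 15446\right) - 15697 = \frac{34753499}{2250} - 15697 = - \frac{564751}{2250}$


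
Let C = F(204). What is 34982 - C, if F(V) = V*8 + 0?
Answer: 33350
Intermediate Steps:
F(V) = 8*V (F(V) = 8*V + 0 = 8*V)
C = 1632 (C = 8*204 = 1632)
34982 - C = 34982 - 1*1632 = 34982 - 1632 = 33350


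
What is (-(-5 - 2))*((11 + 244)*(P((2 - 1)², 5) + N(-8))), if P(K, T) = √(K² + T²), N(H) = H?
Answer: -14280 + 1785*√26 ≈ -5178.3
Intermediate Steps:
(-(-5 - 2))*((11 + 244)*(P((2 - 1)², 5) + N(-8))) = (-(-5 - 2))*((11 + 244)*(√(((2 - 1)²)² + 5²) - 8)) = (-1*(-7))*(255*(√((1²)² + 25) - 8)) = 7*(255*(√(1² + 25) - 8)) = 7*(255*(√(1 + 25) - 8)) = 7*(255*(√26 - 8)) = 7*(255*(-8 + √26)) = 7*(-2040 + 255*√26) = -14280 + 1785*√26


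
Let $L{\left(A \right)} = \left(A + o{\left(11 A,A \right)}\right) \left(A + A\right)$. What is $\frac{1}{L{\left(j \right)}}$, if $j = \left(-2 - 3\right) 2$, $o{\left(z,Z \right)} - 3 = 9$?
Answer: $- \frac{1}{40} \approx -0.025$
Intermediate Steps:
$o{\left(z,Z \right)} = 12$ ($o{\left(z,Z \right)} = 3 + 9 = 12$)
$j = -10$ ($j = \left(-5\right) 2 = -10$)
$L{\left(A \right)} = 2 A \left(12 + A\right)$ ($L{\left(A \right)} = \left(A + 12\right) \left(A + A\right) = \left(12 + A\right) 2 A = 2 A \left(12 + A\right)$)
$\frac{1}{L{\left(j \right)}} = \frac{1}{2 \left(-10\right) \left(12 - 10\right)} = \frac{1}{2 \left(-10\right) 2} = \frac{1}{-40} = - \frac{1}{40}$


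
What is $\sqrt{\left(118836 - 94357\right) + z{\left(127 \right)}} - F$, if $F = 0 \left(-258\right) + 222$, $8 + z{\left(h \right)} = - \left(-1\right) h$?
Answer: $-222 + 7 \sqrt{502} \approx -65.162$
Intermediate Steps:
$z{\left(h \right)} = -8 + h$ ($z{\left(h \right)} = -8 - - h = -8 + h$)
$F = 222$ ($F = 0 + 222 = 222$)
$\sqrt{\left(118836 - 94357\right) + z{\left(127 \right)}} - F = \sqrt{\left(118836 - 94357\right) + \left(-8 + 127\right)} - 222 = \sqrt{24479 + 119} - 222 = \sqrt{24598} - 222 = 7 \sqrt{502} - 222 = -222 + 7 \sqrt{502}$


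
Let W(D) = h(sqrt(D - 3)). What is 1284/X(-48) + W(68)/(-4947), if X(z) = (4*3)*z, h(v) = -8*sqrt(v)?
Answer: -107/48 + 8*65**(1/4)/4947 ≈ -2.2246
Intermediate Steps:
X(z) = 12*z
W(D) = -8*(-3 + D)**(1/4) (W(D) = -8*(D - 3)**(1/4) = -8*(-3 + D)**(1/4))
1284/X(-48) + W(68)/(-4947) = 1284/((12*(-48))) - 8*(-3 + 68)**(1/4)/(-4947) = 1284/(-576) - 8*65**(1/4)*(-1/4947) = 1284*(-1/576) + 8*65**(1/4)/4947 = -107/48 + 8*65**(1/4)/4947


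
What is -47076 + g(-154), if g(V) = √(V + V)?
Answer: -47076 + 2*I*√77 ≈ -47076.0 + 17.55*I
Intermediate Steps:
g(V) = √2*√V (g(V) = √(2*V) = √2*√V)
-47076 + g(-154) = -47076 + √2*√(-154) = -47076 + √2*(I*√154) = -47076 + 2*I*√77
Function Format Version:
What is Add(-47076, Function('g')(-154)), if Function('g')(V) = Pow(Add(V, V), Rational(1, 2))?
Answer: Add(-47076, Mul(2, I, Pow(77, Rational(1, 2)))) ≈ Add(-47076., Mul(17.550, I))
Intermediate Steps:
Function('g')(V) = Mul(Pow(2, Rational(1, 2)), Pow(V, Rational(1, 2))) (Function('g')(V) = Pow(Mul(2, V), Rational(1, 2)) = Mul(Pow(2, Rational(1, 2)), Pow(V, Rational(1, 2))))
Add(-47076, Function('g')(-154)) = Add(-47076, Mul(Pow(2, Rational(1, 2)), Pow(-154, Rational(1, 2)))) = Add(-47076, Mul(Pow(2, Rational(1, 2)), Mul(I, Pow(154, Rational(1, 2))))) = Add(-47076, Mul(2, I, Pow(77, Rational(1, 2))))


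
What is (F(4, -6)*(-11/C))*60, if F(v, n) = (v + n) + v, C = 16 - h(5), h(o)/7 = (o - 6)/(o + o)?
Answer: -13200/167 ≈ -79.042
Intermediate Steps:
h(o) = 7*(-6 + o)/(2*o) (h(o) = 7*((o - 6)/(o + o)) = 7*((-6 + o)/((2*o))) = 7*((-6 + o)*(1/(2*o))) = 7*((-6 + o)/(2*o)) = 7*(-6 + o)/(2*o))
C = 167/10 (C = 16 - (7/2 - 21/5) = 16 - 1*(-7/10) = 16 + 7/10 = 167/10 ≈ 16.700)
F(v, n) = n + 2*v (F(v, n) = (n + v) + v = n + 2*v)
(F(4, -6)*(-11/C))*60 = ((-6 + 2*4)*(-11/167/10))*60 = ((-6 + 8)*(-11*10/167))*60 = (2*(-110/167))*60 = -220/167*60 = -13200/167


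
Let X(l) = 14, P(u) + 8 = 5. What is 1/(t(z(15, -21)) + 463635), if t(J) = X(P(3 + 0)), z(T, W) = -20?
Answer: 1/463649 ≈ 2.1568e-6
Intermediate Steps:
P(u) = -3 (P(u) = -8 + 5 = -3)
t(J) = 14
1/(t(z(15, -21)) + 463635) = 1/(14 + 463635) = 1/463649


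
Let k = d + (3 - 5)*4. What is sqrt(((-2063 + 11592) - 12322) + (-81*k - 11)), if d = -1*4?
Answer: 2*I*sqrt(458) ≈ 42.802*I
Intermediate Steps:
d = -4
k = -12 (k = -4 + (3 - 5)*4 = -4 - 2*4 = -4 - 8 = -12)
sqrt(((-2063 + 11592) - 12322) + (-81*k - 11)) = sqrt(((-2063 + 11592) - 12322) + (-81*(-12) - 11)) = sqrt((9529 - 12322) + (972 - 11)) = sqrt(-2793 + 961) = sqrt(-1832) = 2*I*sqrt(458)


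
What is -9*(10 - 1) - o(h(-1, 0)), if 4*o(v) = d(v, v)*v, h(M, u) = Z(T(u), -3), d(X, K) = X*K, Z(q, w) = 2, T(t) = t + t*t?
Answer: -83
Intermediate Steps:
T(t) = t + t**2
d(X, K) = K*X
h(M, u) = 2
o(v) = v**3/4 (o(v) = ((v*v)*v)/4 = (v**2*v)/4 = v**3/4)
-9*(10 - 1) - o(h(-1, 0)) = -9*(10 - 1) - 2**3/4 = -9*9 - 8/4 = -81 - 1*2 = -81 - 2 = -83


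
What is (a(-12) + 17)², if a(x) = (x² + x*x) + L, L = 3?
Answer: 94864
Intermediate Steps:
a(x) = 3 + 2*x² (a(x) = (x² + x*x) + 3 = (x² + x²) + 3 = 2*x² + 3 = 3 + 2*x²)
(a(-12) + 17)² = ((3 + 2*(-12)²) + 17)² = ((3 + 2*144) + 17)² = ((3 + 288) + 17)² = (291 + 17)² = 308² = 94864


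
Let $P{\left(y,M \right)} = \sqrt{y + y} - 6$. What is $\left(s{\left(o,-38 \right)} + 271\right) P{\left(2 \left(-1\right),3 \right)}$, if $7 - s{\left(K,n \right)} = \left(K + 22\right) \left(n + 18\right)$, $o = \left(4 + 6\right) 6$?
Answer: $-11508 + 3836 i \approx -11508.0 + 3836.0 i$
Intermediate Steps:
$o = 60$ ($o = 10 \cdot 6 = 60$)
$P{\left(y,M \right)} = -6 + \sqrt{2} \sqrt{y}$ ($P{\left(y,M \right)} = \sqrt{2 y} - 6 = \sqrt{2} \sqrt{y} - 6 = -6 + \sqrt{2} \sqrt{y}$)
$s{\left(K,n \right)} = 7 - \left(18 + n\right) \left(22 + K\right)$ ($s{\left(K,n \right)} = 7 - \left(K + 22\right) \left(n + 18\right) = 7 - \left(22 + K\right) \left(18 + n\right) = 7 - \left(18 + n\right) \left(22 + K\right)$)
$\left(s{\left(o,-38 \right)} + 271\right) P{\left(2 \left(-1\right),3 \right)} = \left(\left(-389 - -836 - 1080 - 60 \left(-38\right)\right) + 271\right) \left(-6 + \sqrt{2} \sqrt{2 \left(-1\right)}\right) = \left(\left(-389 + 836 - 1080 + 2280\right) + 271\right) \left(-6 + \sqrt{2} \sqrt{-2}\right) = \left(1647 + 271\right) \left(-6 + \sqrt{2} i \sqrt{2}\right) = 1918 \left(-6 + 2 i\right) = -11508 + 3836 i$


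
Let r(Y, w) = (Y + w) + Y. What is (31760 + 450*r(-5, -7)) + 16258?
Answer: 40368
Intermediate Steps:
r(Y, w) = w + 2*Y
(31760 + 450*r(-5, -7)) + 16258 = (31760 + 450*(-7 + 2*(-5))) + 16258 = (31760 + 450*(-7 - 10)) + 16258 = (31760 + 450*(-17)) + 16258 = (31760 - 7650) + 16258 = 24110 + 16258 = 40368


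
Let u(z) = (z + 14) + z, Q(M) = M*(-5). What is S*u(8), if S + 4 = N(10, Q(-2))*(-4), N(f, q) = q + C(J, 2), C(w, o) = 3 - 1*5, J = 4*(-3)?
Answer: -1080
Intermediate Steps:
J = -12
Q(M) = -5*M
u(z) = 14 + 2*z (u(z) = (14 + z) + z = 14 + 2*z)
C(w, o) = -2 (C(w, o) = 3 - 5 = -2)
N(f, q) = -2 + q (N(f, q) = q - 2 = -2 + q)
S = -36 (S = -4 + (-2 - 5*(-2))*(-4) = -4 + (-2 + 10)*(-4) = -4 + 8*(-4) = -4 - 32 = -36)
S*u(8) = -36*(14 + 2*8) = -36*(14 + 16) = -36*30 = -1080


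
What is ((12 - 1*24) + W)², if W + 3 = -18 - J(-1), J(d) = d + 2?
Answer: 1156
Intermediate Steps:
J(d) = 2 + d
W = -22 (W = -3 + (-18 - (2 - 1)) = -3 + (-18 - 1*1) = -3 + (-18 - 1) = -3 - 19 = -22)
((12 - 1*24) + W)² = ((12 - 1*24) - 22)² = ((12 - 24) - 22)² = (-12 - 22)² = (-34)² = 1156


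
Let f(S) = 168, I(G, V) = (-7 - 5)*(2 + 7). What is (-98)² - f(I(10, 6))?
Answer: 9436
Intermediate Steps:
I(G, V) = -108 (I(G, V) = -12*9 = -108)
(-98)² - f(I(10, 6)) = (-98)² - 1*168 = 9604 - 168 = 9436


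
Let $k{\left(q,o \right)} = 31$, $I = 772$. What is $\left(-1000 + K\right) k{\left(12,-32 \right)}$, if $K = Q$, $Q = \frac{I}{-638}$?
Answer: $- \frac{9900966}{319} \approx -31038.0$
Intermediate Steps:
$Q = - \frac{386}{319}$ ($Q = \frac{772}{-638} = 772 \left(- \frac{1}{638}\right) = - \frac{386}{319} \approx -1.21$)
$K = - \frac{386}{319} \approx -1.21$
$\left(-1000 + K\right) k{\left(12,-32 \right)} = \left(-1000 - \frac{386}{319}\right) 31 = \left(- \frac{319386}{319}\right) 31 = - \frac{9900966}{319}$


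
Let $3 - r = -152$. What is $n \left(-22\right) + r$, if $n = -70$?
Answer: $1695$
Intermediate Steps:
$r = 155$ ($r = 3 - -152 = 3 + 152 = 155$)
$n \left(-22\right) + r = \left(-70\right) \left(-22\right) + 155 = 1540 + 155 = 1695$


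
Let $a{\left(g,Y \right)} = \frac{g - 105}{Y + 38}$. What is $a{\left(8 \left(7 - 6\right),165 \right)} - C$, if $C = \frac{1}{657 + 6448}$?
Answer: $- \frac{3396}{7105} \approx -0.47797$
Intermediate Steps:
$a{\left(g,Y \right)} = \frac{-105 + g}{38 + Y}$
$C = \frac{1}{7105} \approx 0.00014075$
$a{\left(8 \left(7 - 6\right),165 \right)} - C = \frac{-105 + 8 \left(7 - 6\right)}{38 + 165} - \frac{1}{7105} = \frac{-105 + 8 \cdot 1}{203} - \frac{1}{7105} = \frac{-105 + 8}{203} - \frac{1}{7105} = \frac{1}{203} \left(-97\right) - \frac{1}{7105} = - \frac{97}{203} - \frac{1}{7105} = - \frac{3396}{7105}$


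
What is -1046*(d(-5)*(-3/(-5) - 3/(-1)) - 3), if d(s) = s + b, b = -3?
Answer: 166314/5 ≈ 33263.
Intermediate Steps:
d(s) = -3 + s (d(s) = s - 3 = -3 + s)
-1046*(d(-5)*(-3/(-5) - 3/(-1)) - 3) = -1046*((-3 - 5)*(-3/(-5) - 3/(-1)) - 3) = -1046*(-8*(-3*(-⅕) - 3*(-1)) - 3) = -1046*(-8*(⅗ + 3) - 3) = -1046*(-8*18/5 - 3) = -1046*(-144/5 - 3) = -1046*(-159/5) = 166314/5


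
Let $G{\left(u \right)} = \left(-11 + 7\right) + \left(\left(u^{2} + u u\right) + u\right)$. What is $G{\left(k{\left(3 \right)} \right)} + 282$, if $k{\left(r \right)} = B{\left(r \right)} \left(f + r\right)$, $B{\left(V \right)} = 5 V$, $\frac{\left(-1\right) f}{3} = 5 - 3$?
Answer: $4283$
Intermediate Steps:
$f = -6$ ($f = - 3 \left(5 - 3\right) = \left(-3\right) 2 = -6$)
$k{\left(r \right)} = 5 r \left(-6 + r\right)$
$G{\left(u \right)} = -4 + u + 2 u^{2}$ ($G{\left(u \right)} = -4 + \left(\left(u^{2} + u^{2}\right) + u\right) = -4 + \left(2 u^{2} + u\right) = -4 + \left(u + 2 u^{2}\right) = -4 + u + 2 u^{2}$)
$G{\left(k{\left(3 \right)} \right)} + 282 = \left(-4 + 5 \cdot 3 \left(-6 + 3\right) + 2 \left(5 \cdot 3 \left(-6 + 3\right)\right)^{2}\right) + 282 = \left(-4 + 5 \cdot 3 \left(-3\right) + 2 \left(5 \cdot 3 \left(-3\right)\right)^{2}\right) + 282 = \left(-4 - 45 + 2 \left(-45\right)^{2}\right) + 282 = \left(-4 - 45 + 2 \cdot 2025\right) + 282 = \left(-4 - 45 + 4050\right) + 282 = 4001 + 282 = 4283$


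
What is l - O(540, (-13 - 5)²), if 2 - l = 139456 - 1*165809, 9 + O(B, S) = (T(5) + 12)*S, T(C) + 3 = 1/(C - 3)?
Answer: 23286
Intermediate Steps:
T(C) = -3 + 1/(-3 + C) (T(C) = -3 + 1/(C - 3) = -3 + 1/(-3 + C))
O(B, S) = -9 + 19*S/2 (O(B, S) = -9 + ((10 - 3*5)/(-3 + 5) + 12)*S = -9 + ((10 - 15)/2 + 12)*S = -9 + ((½)*(-5) + 12)*S = -9 + (-5/2 + 12)*S = -9 + 19*S/2)
l = 26355 (l = 2 - (139456 - 1*165809) = 2 - (139456 - 165809) = 2 - 1*(-26353) = 2 + 26353 = 26355)
l - O(540, (-13 - 5)²) = 26355 - (-9 + 19*(-13 - 5)²/2) = 26355 - (-9 + (19/2)*(-18)²) = 26355 - (-9 + (19/2)*324) = 26355 - (-9 + 3078) = 26355 - 1*3069 = 26355 - 3069 = 23286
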